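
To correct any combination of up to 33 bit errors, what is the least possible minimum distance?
Correcting t errors requires d_min ≥ 2t + 1 = 2·33 + 1 = 67.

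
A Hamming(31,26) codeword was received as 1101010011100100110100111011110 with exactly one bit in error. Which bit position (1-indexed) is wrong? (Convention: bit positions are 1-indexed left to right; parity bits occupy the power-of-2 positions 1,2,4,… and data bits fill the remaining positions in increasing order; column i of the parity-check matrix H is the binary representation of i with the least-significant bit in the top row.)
Syndrome s = H · r^T (mod 2), r = 1101010011100100110100111011110:
  s[0] = (1010101010101010101010101010101)·(1101010011100100110100111011110) mod 2 = 1+0+0+0+0+0+0+0+1+0+1+0+0+0+0+0+1+0+0+0+0+0+1+0+1+0+1+0+1+0+0 mod 2 = 0
  s[1] = (0110011001100110011001100110011)·(1101010011100100110100111011110) mod 2 = 0+1+0+0+0+1+0+0+0+1+1+0+0+1+0+0+0+1+0+0+0+0+1+0+0+0+1+0+0+1+0 mod 2 = 1
  s[2] = (0001111000011110000111100001111)·(1101010011100100110100111011110) mod 2 = 0+0+0+1+0+1+0+0+0+0+0+0+0+1+0+0+0+0+0+1+0+0+1+0+0+0+0+1+1+1+0 mod 2 = 0
  s[3] = (0000000111111110000000011111111)·(1101010011100100110100111011110) mod 2 = 0+0+0+0+0+0+0+0+1+1+1+0+0+1+0+0+0+0+0+0+0+0+0+1+1+0+1+1+1+1+0 mod 2 = 0
  s[4] = (0000000000000001111111111111111)·(1101010011100100110100111011110) mod 2 = 0+0+0+0+0+0+0+0+0+0+0+0+0+0+0+0+1+1+0+1+0+0+1+1+1+0+1+1+1+1+0 mod 2 = 0
Syndrome = 01000
Column i of H is the binary representation of i, so the syndrome is the binary index of the flipped bit.
Read s = 01000 with s[0] as LSB: 0·2^0 + 1·2^1 + 0·2^2 + 0·2^3 + 0·2^4 = 2.
Error is at bit position 2.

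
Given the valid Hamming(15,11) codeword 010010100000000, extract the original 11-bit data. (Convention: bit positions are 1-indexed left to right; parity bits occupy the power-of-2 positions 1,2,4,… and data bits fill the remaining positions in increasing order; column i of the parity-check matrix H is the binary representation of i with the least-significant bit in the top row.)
Parity bits occupy power-of-2 positions; data bits are at positions {3,5,6,7,9,10,11,12,13,14,15} (1-indexed).
Extract: c[3]=0 c[5]=1 c[6]=0 c[7]=1 c[9]=0 c[10]=0 c[11]=0 c[12]=0 c[13]=0 c[14]=0 c[15]=0
Data = 01010000000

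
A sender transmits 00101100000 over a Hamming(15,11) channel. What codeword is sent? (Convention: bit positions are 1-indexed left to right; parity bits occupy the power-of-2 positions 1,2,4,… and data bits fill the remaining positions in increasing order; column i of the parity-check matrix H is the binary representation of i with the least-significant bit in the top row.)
Codeword c = d · G (mod 2), d = 00101100000:
  c[0] = d·G[:,0] = (00101100000)·(11011010101) mod 2 = 0+0+0+0+1+0+0+0+0+0+0 mod 2 = 1
  c[1] = d·G[:,1] = (00101100000)·(10110110011) mod 2 = 0+0+1+0+0+1+0+0+0+0+0 mod 2 = 0
  c[2] = d·G[:,2] = (00101100000)·(10000000000) mod 2 = 0+0+0+0+0+0+0+0+0+0+0 mod 2 = 0
  c[3] = d·G[:,3] = (00101100000)·(01110001111) mod 2 = 0+0+1+0+0+0+0+0+0+0+0 mod 2 = 1
  c[4] = d·G[:,4] = (00101100000)·(01000000000) mod 2 = 0+0+0+0+0+0+0+0+0+0+0 mod 2 = 0
  c[5] = d·G[:,5] = (00101100000)·(00100000000) mod 2 = 0+0+1+0+0+0+0+0+0+0+0 mod 2 = 1
  c[6] = d·G[:,6] = (00101100000)·(00010000000) mod 2 = 0+0+0+0+0+0+0+0+0+0+0 mod 2 = 0
  c[7] = d·G[:,7] = (00101100000)·(00001111111) mod 2 = 0+0+0+0+1+1+0+0+0+0+0 mod 2 = 0
  c[8] = d·G[:,8] = (00101100000)·(00001000000) mod 2 = 0+0+0+0+1+0+0+0+0+0+0 mod 2 = 1
  c[9] = d·G[:,9] = (00101100000)·(00000100000) mod 2 = 0+0+0+0+0+1+0+0+0+0+0 mod 2 = 1
  c[10] = d·G[:,10] = (00101100000)·(00000010000) mod 2 = 0+0+0+0+0+0+0+0+0+0+0 mod 2 = 0
  c[11] = d·G[:,11] = (00101100000)·(00000001000) mod 2 = 0+0+0+0+0+0+0+0+0+0+0 mod 2 = 0
  c[12] = d·G[:,12] = (00101100000)·(00000000100) mod 2 = 0+0+0+0+0+0+0+0+0+0+0 mod 2 = 0
  c[13] = d·G[:,13] = (00101100000)·(00000000010) mod 2 = 0+0+0+0+0+0+0+0+0+0+0 mod 2 = 0
  c[14] = d·G[:,14] = (00101100000)·(00000000001) mod 2 = 0+0+0+0+0+0+0+0+0+0+0 mod 2 = 0
Codeword = 100101001100000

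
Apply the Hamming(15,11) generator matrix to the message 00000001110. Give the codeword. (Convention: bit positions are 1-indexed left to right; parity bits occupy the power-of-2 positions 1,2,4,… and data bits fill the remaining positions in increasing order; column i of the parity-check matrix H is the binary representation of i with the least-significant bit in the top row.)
Codeword c = d · G (mod 2), d = 00000001110:
  c[0] = d·G[:,0] = (00000001110)·(11011010101) mod 2 = 0+0+0+0+0+0+0+0+1+0+0 mod 2 = 1
  c[1] = d·G[:,1] = (00000001110)·(10110110011) mod 2 = 0+0+0+0+0+0+0+0+0+1+0 mod 2 = 1
  c[2] = d·G[:,2] = (00000001110)·(10000000000) mod 2 = 0+0+0+0+0+0+0+0+0+0+0 mod 2 = 0
  c[3] = d·G[:,3] = (00000001110)·(01110001111) mod 2 = 0+0+0+0+0+0+0+1+1+1+0 mod 2 = 1
  c[4] = d·G[:,4] = (00000001110)·(01000000000) mod 2 = 0+0+0+0+0+0+0+0+0+0+0 mod 2 = 0
  c[5] = d·G[:,5] = (00000001110)·(00100000000) mod 2 = 0+0+0+0+0+0+0+0+0+0+0 mod 2 = 0
  c[6] = d·G[:,6] = (00000001110)·(00010000000) mod 2 = 0+0+0+0+0+0+0+0+0+0+0 mod 2 = 0
  c[7] = d·G[:,7] = (00000001110)·(00001111111) mod 2 = 0+0+0+0+0+0+0+1+1+1+0 mod 2 = 1
  c[8] = d·G[:,8] = (00000001110)·(00001000000) mod 2 = 0+0+0+0+0+0+0+0+0+0+0 mod 2 = 0
  c[9] = d·G[:,9] = (00000001110)·(00000100000) mod 2 = 0+0+0+0+0+0+0+0+0+0+0 mod 2 = 0
  c[10] = d·G[:,10] = (00000001110)·(00000010000) mod 2 = 0+0+0+0+0+0+0+0+0+0+0 mod 2 = 0
  c[11] = d·G[:,11] = (00000001110)·(00000001000) mod 2 = 0+0+0+0+0+0+0+1+0+0+0 mod 2 = 1
  c[12] = d·G[:,12] = (00000001110)·(00000000100) mod 2 = 0+0+0+0+0+0+0+0+1+0+0 mod 2 = 1
  c[13] = d·G[:,13] = (00000001110)·(00000000010) mod 2 = 0+0+0+0+0+0+0+0+0+1+0 mod 2 = 1
  c[14] = d·G[:,14] = (00000001110)·(00000000001) mod 2 = 0+0+0+0+0+0+0+0+0+0+0 mod 2 = 0
Codeword = 110100010001110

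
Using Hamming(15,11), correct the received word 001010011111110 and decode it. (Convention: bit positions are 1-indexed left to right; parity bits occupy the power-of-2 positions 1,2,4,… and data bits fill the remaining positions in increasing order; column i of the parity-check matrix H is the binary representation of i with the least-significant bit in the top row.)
Syndrome s = H · r^T (mod 2), r = 001010011111110:
  s[0] = (101010101010101)·(001010011111110) mod 2 = 0+0+1+0+1+0+0+0+1+0+1+0+1+0+0 mod 2 = 1
  s[1] = (011001100110011)·(001010011111110) mod 2 = 0+0+1+0+0+0+0+0+0+1+1+0+0+1+0 mod 2 = 0
  s[2] = (000111100001111)·(001010011111110) mod 2 = 0+0+0+0+1+0+0+0+0+0+0+1+1+1+0 mod 2 = 0
  s[3] = (000000011111111)·(001010011111110) mod 2 = 0+0+0+0+0+0+0+1+1+1+1+1+1+1+0 mod 2 = 1
Syndrome = 1001
Column 9 of H equals this syndrome → error at bit 9 (1-indexed).
Flip bit 9: 001010011111110 → 001010010111110
Extract data bits at positions {3,5,6,7,9,10,11,12,13,14,15}: 11000111110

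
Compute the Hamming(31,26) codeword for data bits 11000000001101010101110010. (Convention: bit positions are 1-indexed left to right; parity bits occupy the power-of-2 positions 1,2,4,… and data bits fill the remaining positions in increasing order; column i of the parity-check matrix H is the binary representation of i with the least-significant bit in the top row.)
Codeword c = d · G (mod 2), d = 11000000001101010101110010:
  c[0] = d·G[:,0] = (11000000001101010101110010)·(11011010101101010101010101) mod 2 = 1+1+0+0+0+0+0+0+0+0+1+1+0+1+0+1+0+1+0+1+0+1+0+0+0+0 mod 2 = 1
  c[1] = d·G[:,1] = (11000000001101010101110010)·(10110110011011001100110011) mod 2 = 1+0+0+0+0+0+0+0+0+0+1+0+0+1+0+0+0+1+0+0+1+1+0+0+1+0 mod 2 = 1
  c[2] = d·G[:,2] = (11000000001101010101110010)·(10000000000000000000000000) mod 2 = 1+0+0+0+0+0+0+0+0+0+0+0+0+0+0+0+0+0+0+0+0+0+0+0+0+0 mod 2 = 1
  c[3] = d·G[:,3] = (11000000001101010101110010)·(01110001111000111100001111) mod 2 = 0+1+0+0+0+0+0+0+0+0+1+0+0+0+0+1+0+1+0+0+0+0+0+0+1+0 mod 2 = 1
  c[4] = d·G[:,4] = (11000000001101010101110010)·(01000000000000000000000000) mod 2 = 0+1+0+0+0+0+0+0+0+0+0+0+0+0+0+0+0+0+0+0+0+0+0+0+0+0 mod 2 = 1
  c[5] = d·G[:,5] = (11000000001101010101110010)·(00100000000000000000000000) mod 2 = 0+0+0+0+0+0+0+0+0+0+0+0+0+0+0+0+0+0+0+0+0+0+0+0+0+0 mod 2 = 0
  c[6] = d·G[:,6] = (11000000001101010101110010)·(00010000000000000000000000) mod 2 = 0+0+0+0+0+0+0+0+0+0+0+0+0+0+0+0+0+0+0+0+0+0+0+0+0+0 mod 2 = 0
  c[7] = d·G[:,7] = (11000000001101010101110010)·(00001111111000000011111111) mod 2 = 0+0+0+0+0+0+0+0+0+0+1+0+0+0+0+0+0+0+0+1+1+1+0+0+1+0 mod 2 = 1
  c[8] = d·G[:,8] = (11000000001101010101110010)·(00001000000000000000000000) mod 2 = 0+0+0+0+0+0+0+0+0+0+0+0+0+0+0+0+0+0+0+0+0+0+0+0+0+0 mod 2 = 0
  c[9] = d·G[:,9] = (11000000001101010101110010)·(00000100000000000000000000) mod 2 = 0+0+0+0+0+0+0+0+0+0+0+0+0+0+0+0+0+0+0+0+0+0+0+0+0+0 mod 2 = 0
  c[10] = d·G[:,10] = (11000000001101010101110010)·(00000010000000000000000000) mod 2 = 0+0+0+0+0+0+0+0+0+0+0+0+0+0+0+0+0+0+0+0+0+0+0+0+0+0 mod 2 = 0
  c[11] = d·G[:,11] = (11000000001101010101110010)·(00000001000000000000000000) mod 2 = 0+0+0+0+0+0+0+0+0+0+0+0+0+0+0+0+0+0+0+0+0+0+0+0+0+0 mod 2 = 0
  c[12] = d·G[:,12] = (11000000001101010101110010)·(00000000100000000000000000) mod 2 = 0+0+0+0+0+0+0+0+0+0+0+0+0+0+0+0+0+0+0+0+0+0+0+0+0+0 mod 2 = 0
  c[13] = d·G[:,13] = (11000000001101010101110010)·(00000000010000000000000000) mod 2 = 0+0+0+0+0+0+0+0+0+0+0+0+0+0+0+0+0+0+0+0+0+0+0+0+0+0 mod 2 = 0
  c[14] = d·G[:,14] = (11000000001101010101110010)·(00000000001000000000000000) mod 2 = 0+0+0+0+0+0+0+0+0+0+1+0+0+0+0+0+0+0+0+0+0+0+0+0+0+0 mod 2 = 1
  c[15] = d·G[:,15] = (11000000001101010101110010)·(00000000000111111111111111) mod 2 = 0+0+0+0+0+0+0+0+0+0+0+1+0+1+0+1+0+1+0+1+1+1+0+0+1+0 mod 2 = 0
  c[16] = d·G[:,16] = (11000000001101010101110010)·(00000000000100000000000000) mod 2 = 0+0+0+0+0+0+0+0+0+0+0+1+0+0+0+0+0+0+0+0+0+0+0+0+0+0 mod 2 = 1
  c[17] = d·G[:,17] = (11000000001101010101110010)·(00000000000010000000000000) mod 2 = 0+0+0+0+0+0+0+0+0+0+0+0+0+0+0+0+0+0+0+0+0+0+0+0+0+0 mod 2 = 0
  c[18] = d·G[:,18] = (11000000001101010101110010)·(00000000000001000000000000) mod 2 = 0+0+0+0+0+0+0+0+0+0+0+0+0+1+0+0+0+0+0+0+0+0+0+0+0+0 mod 2 = 1
  c[19] = d·G[:,19] = (11000000001101010101110010)·(00000000000000100000000000) mod 2 = 0+0+0+0+0+0+0+0+0+0+0+0+0+0+0+0+0+0+0+0+0+0+0+0+0+0 mod 2 = 0
  c[20] = d·G[:,20] = (11000000001101010101110010)·(00000000000000010000000000) mod 2 = 0+0+0+0+0+0+0+0+0+0+0+0+0+0+0+1+0+0+0+0+0+0+0+0+0+0 mod 2 = 1
  c[21] = d·G[:,21] = (11000000001101010101110010)·(00000000000000001000000000) mod 2 = 0+0+0+0+0+0+0+0+0+0+0+0+0+0+0+0+0+0+0+0+0+0+0+0+0+0 mod 2 = 0
  c[22] = d·G[:,22] = (11000000001101010101110010)·(00000000000000000100000000) mod 2 = 0+0+0+0+0+0+0+0+0+0+0+0+0+0+0+0+0+1+0+0+0+0+0+0+0+0 mod 2 = 1
  c[23] = d·G[:,23] = (11000000001101010101110010)·(00000000000000000010000000) mod 2 = 0+0+0+0+0+0+0+0+0+0+0+0+0+0+0+0+0+0+0+0+0+0+0+0+0+0 mod 2 = 0
  c[24] = d·G[:,24] = (11000000001101010101110010)·(00000000000000000001000000) mod 2 = 0+0+0+0+0+0+0+0+0+0+0+0+0+0+0+0+0+0+0+1+0+0+0+0+0+0 mod 2 = 1
  c[25] = d·G[:,25] = (11000000001101010101110010)·(00000000000000000000100000) mod 2 = 0+0+0+0+0+0+0+0+0+0+0+0+0+0+0+0+0+0+0+0+1+0+0+0+0+0 mod 2 = 1
  c[26] = d·G[:,26] = (11000000001101010101110010)·(00000000000000000000010000) mod 2 = 0+0+0+0+0+0+0+0+0+0+0+0+0+0+0+0+0+0+0+0+0+1+0+0+0+0 mod 2 = 1
  c[27] = d·G[:,27] = (11000000001101010101110010)·(00000000000000000000001000) mod 2 = 0+0+0+0+0+0+0+0+0+0+0+0+0+0+0+0+0+0+0+0+0+0+0+0+0+0 mod 2 = 0
  c[28] = d·G[:,28] = (11000000001101010101110010)·(00000000000000000000000100) mod 2 = 0+0+0+0+0+0+0+0+0+0+0+0+0+0+0+0+0+0+0+0+0+0+0+0+0+0 mod 2 = 0
  c[29] = d·G[:,29] = (11000000001101010101110010)·(00000000000000000000000010) mod 2 = 0+0+0+0+0+0+0+0+0+0+0+0+0+0+0+0+0+0+0+0+0+0+0+0+1+0 mod 2 = 1
  c[30] = d·G[:,30] = (11000000001101010101110010)·(00000000000000000000000001) mod 2 = 0+0+0+0+0+0+0+0+0+0+0+0+0+0+0+0+0+0+0+0+0+0+0+0+0+0 mod 2 = 0
Codeword = 1111100100000010101010101110010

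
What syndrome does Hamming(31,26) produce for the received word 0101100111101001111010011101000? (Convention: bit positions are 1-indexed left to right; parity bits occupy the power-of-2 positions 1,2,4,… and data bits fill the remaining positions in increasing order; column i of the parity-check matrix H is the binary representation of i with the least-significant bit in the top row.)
Syndrome s = H · r^T (mod 2), r = 0101100111101001111010011101000:
  s[0] = (1010101010101010101010101010101)·(0101100111101001111010011101000) mod 2 = 0+0+0+0+1+0+0+0+1+0+1+0+1+0+0+0+1+0+1+0+1+0+0+0+1+0+0+0+0+0+0 mod 2 = 0
  s[1] = (0110011001100110011001100110011)·(0101100111101001111010011101000) mod 2 = 0+1+0+0+0+0+0+0+0+1+1+0+0+0+0+0+0+1+1+0+0+0+0+0+0+1+0+0+0+0+0 mod 2 = 0
  s[2] = (0001111000011110000111100001111)·(0101100111101001111010011101000) mod 2 = 0+0+0+1+1+0+0+0+0+0+0+0+1+0+0+0+0+0+0+0+1+0+0+0+0+0+0+1+0+0+0 mod 2 = 1
  s[3] = (0000000111111110000000011111111)·(0101100111101001111010011101000) mod 2 = 0+0+0+0+0+0+0+1+1+1+1+0+1+0+0+0+0+0+0+0+0+0+0+1+1+1+0+1+0+0+0 mod 2 = 1
  s[4] = (0000000000000001111111111111111)·(0101100111101001111010011101000) mod 2 = 0+0+0+0+0+0+0+0+0+0+0+0+0+0+0+1+1+1+1+0+1+0+0+1+1+1+0+1+0+0+0 mod 2 = 1
Syndrome = 00111
Non-zero syndrome: error at position 28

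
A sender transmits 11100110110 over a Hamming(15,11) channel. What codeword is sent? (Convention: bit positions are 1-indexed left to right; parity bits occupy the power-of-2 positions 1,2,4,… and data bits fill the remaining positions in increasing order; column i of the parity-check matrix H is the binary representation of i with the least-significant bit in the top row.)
Codeword c = d · G (mod 2), d = 11100110110:
  c[0] = d·G[:,0] = (11100110110)·(11011010101) mod 2 = 1+1+0+0+0+0+1+0+1+0+0 mod 2 = 0
  c[1] = d·G[:,1] = (11100110110)·(10110110011) mod 2 = 1+0+1+0+0+1+1+0+0+1+0 mod 2 = 1
  c[2] = d·G[:,2] = (11100110110)·(10000000000) mod 2 = 1+0+0+0+0+0+0+0+0+0+0 mod 2 = 1
  c[3] = d·G[:,3] = (11100110110)·(01110001111) mod 2 = 0+1+1+0+0+0+0+0+1+1+0 mod 2 = 0
  c[4] = d·G[:,4] = (11100110110)·(01000000000) mod 2 = 0+1+0+0+0+0+0+0+0+0+0 mod 2 = 1
  c[5] = d·G[:,5] = (11100110110)·(00100000000) mod 2 = 0+0+1+0+0+0+0+0+0+0+0 mod 2 = 1
  c[6] = d·G[:,6] = (11100110110)·(00010000000) mod 2 = 0+0+0+0+0+0+0+0+0+0+0 mod 2 = 0
  c[7] = d·G[:,7] = (11100110110)·(00001111111) mod 2 = 0+0+0+0+0+1+1+0+1+1+0 mod 2 = 0
  c[8] = d·G[:,8] = (11100110110)·(00001000000) mod 2 = 0+0+0+0+0+0+0+0+0+0+0 mod 2 = 0
  c[9] = d·G[:,9] = (11100110110)·(00000100000) mod 2 = 0+0+0+0+0+1+0+0+0+0+0 mod 2 = 1
  c[10] = d·G[:,10] = (11100110110)·(00000010000) mod 2 = 0+0+0+0+0+0+1+0+0+0+0 mod 2 = 1
  c[11] = d·G[:,11] = (11100110110)·(00000001000) mod 2 = 0+0+0+0+0+0+0+0+0+0+0 mod 2 = 0
  c[12] = d·G[:,12] = (11100110110)·(00000000100) mod 2 = 0+0+0+0+0+0+0+0+1+0+0 mod 2 = 1
  c[13] = d·G[:,13] = (11100110110)·(00000000010) mod 2 = 0+0+0+0+0+0+0+0+0+1+0 mod 2 = 1
  c[14] = d·G[:,14] = (11100110110)·(00000000001) mod 2 = 0+0+0+0+0+0+0+0+0+0+0 mod 2 = 0
Codeword = 011011000110110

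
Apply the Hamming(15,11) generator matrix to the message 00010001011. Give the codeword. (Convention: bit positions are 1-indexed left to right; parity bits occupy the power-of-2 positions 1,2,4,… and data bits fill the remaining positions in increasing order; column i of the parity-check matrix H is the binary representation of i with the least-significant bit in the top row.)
Codeword c = d · G (mod 2), d = 00010001011:
  c[0] = d·G[:,0] = (00010001011)·(11011010101) mod 2 = 0+0+0+1+0+0+0+0+0+0+1 mod 2 = 0
  c[1] = d·G[:,1] = (00010001011)·(10110110011) mod 2 = 0+0+0+1+0+0+0+0+0+1+1 mod 2 = 1
  c[2] = d·G[:,2] = (00010001011)·(10000000000) mod 2 = 0+0+0+0+0+0+0+0+0+0+0 mod 2 = 0
  c[3] = d·G[:,3] = (00010001011)·(01110001111) mod 2 = 0+0+0+1+0+0+0+1+0+1+1 mod 2 = 0
  c[4] = d·G[:,4] = (00010001011)·(01000000000) mod 2 = 0+0+0+0+0+0+0+0+0+0+0 mod 2 = 0
  c[5] = d·G[:,5] = (00010001011)·(00100000000) mod 2 = 0+0+0+0+0+0+0+0+0+0+0 mod 2 = 0
  c[6] = d·G[:,6] = (00010001011)·(00010000000) mod 2 = 0+0+0+1+0+0+0+0+0+0+0 mod 2 = 1
  c[7] = d·G[:,7] = (00010001011)·(00001111111) mod 2 = 0+0+0+0+0+0+0+1+0+1+1 mod 2 = 1
  c[8] = d·G[:,8] = (00010001011)·(00001000000) mod 2 = 0+0+0+0+0+0+0+0+0+0+0 mod 2 = 0
  c[9] = d·G[:,9] = (00010001011)·(00000100000) mod 2 = 0+0+0+0+0+0+0+0+0+0+0 mod 2 = 0
  c[10] = d·G[:,10] = (00010001011)·(00000010000) mod 2 = 0+0+0+0+0+0+0+0+0+0+0 mod 2 = 0
  c[11] = d·G[:,11] = (00010001011)·(00000001000) mod 2 = 0+0+0+0+0+0+0+1+0+0+0 mod 2 = 1
  c[12] = d·G[:,12] = (00010001011)·(00000000100) mod 2 = 0+0+0+0+0+0+0+0+0+0+0 mod 2 = 0
  c[13] = d·G[:,13] = (00010001011)·(00000000010) mod 2 = 0+0+0+0+0+0+0+0+0+1+0 mod 2 = 1
  c[14] = d·G[:,14] = (00010001011)·(00000000001) mod 2 = 0+0+0+0+0+0+0+0+0+0+1 mod 2 = 1
Codeword = 010000110001011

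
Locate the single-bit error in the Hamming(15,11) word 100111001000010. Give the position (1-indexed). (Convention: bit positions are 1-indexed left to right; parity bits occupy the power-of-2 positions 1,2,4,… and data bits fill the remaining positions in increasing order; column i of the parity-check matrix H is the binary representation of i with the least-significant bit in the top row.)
Syndrome s = H · r^T (mod 2), r = 100111001000010:
  s[0] = (101010101010101)·(100111001000010) mod 2 = 1+0+0+0+1+0+0+0+1+0+0+0+0+0+0 mod 2 = 1
  s[1] = (011001100110011)·(100111001000010) mod 2 = 0+0+0+0+0+1+0+0+0+0+0+0+0+1+0 mod 2 = 0
  s[2] = (000111100001111)·(100111001000010) mod 2 = 0+0+0+1+1+1+0+0+0+0+0+0+0+1+0 mod 2 = 0
  s[3] = (000000011111111)·(100111001000010) mod 2 = 0+0+0+0+0+0+0+0+1+0+0+0+0+1+0 mod 2 = 0
Syndrome = 1000
Column i of H is the binary representation of i, so the syndrome is the binary index of the flipped bit.
Read s = 1000 with s[0] as LSB: 1·2^0 + 0·2^1 + 0·2^2 + 0·2^3 = 1.
Error is at bit position 1.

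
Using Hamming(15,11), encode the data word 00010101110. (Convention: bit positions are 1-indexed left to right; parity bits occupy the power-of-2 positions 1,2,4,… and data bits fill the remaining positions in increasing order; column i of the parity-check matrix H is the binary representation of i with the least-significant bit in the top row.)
Codeword c = d · G (mod 2), d = 00010101110:
  c[0] = d·G[:,0] = (00010101110)·(11011010101) mod 2 = 0+0+0+1+0+0+0+0+1+0+0 mod 2 = 0
  c[1] = d·G[:,1] = (00010101110)·(10110110011) mod 2 = 0+0+0+1+0+1+0+0+0+1+0 mod 2 = 1
  c[2] = d·G[:,2] = (00010101110)·(10000000000) mod 2 = 0+0+0+0+0+0+0+0+0+0+0 mod 2 = 0
  c[3] = d·G[:,3] = (00010101110)·(01110001111) mod 2 = 0+0+0+1+0+0+0+1+1+1+0 mod 2 = 0
  c[4] = d·G[:,4] = (00010101110)·(01000000000) mod 2 = 0+0+0+0+0+0+0+0+0+0+0 mod 2 = 0
  c[5] = d·G[:,5] = (00010101110)·(00100000000) mod 2 = 0+0+0+0+0+0+0+0+0+0+0 mod 2 = 0
  c[6] = d·G[:,6] = (00010101110)·(00010000000) mod 2 = 0+0+0+1+0+0+0+0+0+0+0 mod 2 = 1
  c[7] = d·G[:,7] = (00010101110)·(00001111111) mod 2 = 0+0+0+0+0+1+0+1+1+1+0 mod 2 = 0
  c[8] = d·G[:,8] = (00010101110)·(00001000000) mod 2 = 0+0+0+0+0+0+0+0+0+0+0 mod 2 = 0
  c[9] = d·G[:,9] = (00010101110)·(00000100000) mod 2 = 0+0+0+0+0+1+0+0+0+0+0 mod 2 = 1
  c[10] = d·G[:,10] = (00010101110)·(00000010000) mod 2 = 0+0+0+0+0+0+0+0+0+0+0 mod 2 = 0
  c[11] = d·G[:,11] = (00010101110)·(00000001000) mod 2 = 0+0+0+0+0+0+0+1+0+0+0 mod 2 = 1
  c[12] = d·G[:,12] = (00010101110)·(00000000100) mod 2 = 0+0+0+0+0+0+0+0+1+0+0 mod 2 = 1
  c[13] = d·G[:,13] = (00010101110)·(00000000010) mod 2 = 0+0+0+0+0+0+0+0+0+1+0 mod 2 = 1
  c[14] = d·G[:,14] = (00010101110)·(00000000001) mod 2 = 0+0+0+0+0+0+0+0+0+0+0 mod 2 = 0
Codeword = 010000100101110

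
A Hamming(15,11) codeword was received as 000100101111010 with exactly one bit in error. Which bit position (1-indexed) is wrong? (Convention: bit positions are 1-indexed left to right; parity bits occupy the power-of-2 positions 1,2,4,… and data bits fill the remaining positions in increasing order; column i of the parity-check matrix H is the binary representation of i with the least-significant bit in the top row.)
Syndrome s = H · r^T (mod 2), r = 000100101111010:
  s[0] = (101010101010101)·(000100101111010) mod 2 = 0+0+0+0+0+0+1+0+1+0+1+0+0+0+0 mod 2 = 1
  s[1] = (011001100110011)·(000100101111010) mod 2 = 0+0+0+0+0+0+1+0+0+1+1+0+0+1+0 mod 2 = 0
  s[2] = (000111100001111)·(000100101111010) mod 2 = 0+0+0+1+0+0+1+0+0+0+0+1+0+1+0 mod 2 = 0
  s[3] = (000000011111111)·(000100101111010) mod 2 = 0+0+0+0+0+0+0+0+1+1+1+1+0+1+0 mod 2 = 1
Syndrome = 1001
Column i of H is the binary representation of i, so the syndrome is the binary index of the flipped bit.
Read s = 1001 with s[0] as LSB: 1·2^0 + 0·2^1 + 0·2^2 + 1·2^3 = 9.
Error is at bit position 9.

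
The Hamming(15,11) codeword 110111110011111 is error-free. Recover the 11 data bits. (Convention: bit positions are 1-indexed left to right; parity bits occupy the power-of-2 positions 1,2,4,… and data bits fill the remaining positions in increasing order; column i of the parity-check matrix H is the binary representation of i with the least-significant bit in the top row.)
Parity bits occupy power-of-2 positions; data bits are at positions {3,5,6,7,9,10,11,12,13,14,15} (1-indexed).
Extract: c[3]=0 c[5]=1 c[6]=1 c[7]=1 c[9]=0 c[10]=0 c[11]=1 c[12]=1 c[13]=1 c[14]=1 c[15]=1
Data = 01110011111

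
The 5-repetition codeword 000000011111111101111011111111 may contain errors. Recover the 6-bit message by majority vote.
Split into 5-bit blocks and majority-vote each:
  block 1 = 00000: 0 ones, 5 zeros → 0
  block 2 = 00111: 3 ones, 2 zeros → 1
  block 3 = 11111: 5 ones, 0 zeros → 1
  block 4 = 10111: 4 ones, 1 zeros → 1
  block 5 = 10111: 4 ones, 1 zeros → 1
  block 6 = 11111: 5 ones, 0 zeros → 1
Decoded = 011111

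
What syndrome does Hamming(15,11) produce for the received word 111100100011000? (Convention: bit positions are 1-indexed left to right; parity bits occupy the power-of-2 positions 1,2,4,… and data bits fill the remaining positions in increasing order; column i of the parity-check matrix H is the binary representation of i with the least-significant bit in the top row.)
Syndrome s = H · r^T (mod 2), r = 111100100011000:
  s[0] = (101010101010101)·(111100100011000) mod 2 = 1+0+1+0+0+0+1+0+0+0+1+0+0+0+0 mod 2 = 0
  s[1] = (011001100110011)·(111100100011000) mod 2 = 0+1+1+0+0+0+1+0+0+0+1+0+0+0+0 mod 2 = 0
  s[2] = (000111100001111)·(111100100011000) mod 2 = 0+0+0+1+0+0+1+0+0+0+0+1+0+0+0 mod 2 = 1
  s[3] = (000000011111111)·(111100100011000) mod 2 = 0+0+0+0+0+0+0+0+0+0+1+1+0+0+0 mod 2 = 0
Syndrome = 0010
Non-zero syndrome: error at position 4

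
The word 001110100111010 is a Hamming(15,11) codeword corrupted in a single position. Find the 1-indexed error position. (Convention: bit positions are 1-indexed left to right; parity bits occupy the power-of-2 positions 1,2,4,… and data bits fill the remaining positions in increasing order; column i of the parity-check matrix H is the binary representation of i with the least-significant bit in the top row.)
Syndrome s = H · r^T (mod 2), r = 001110100111010:
  s[0] = (101010101010101)·(001110100111010) mod 2 = 0+0+1+0+1+0+1+0+0+0+1+0+0+0+0 mod 2 = 0
  s[1] = (011001100110011)·(001110100111010) mod 2 = 0+0+1+0+0+0+1+0+0+1+1+0+0+1+0 mod 2 = 1
  s[2] = (000111100001111)·(001110100111010) mod 2 = 0+0+0+1+1+0+1+0+0+0+0+1+0+1+0 mod 2 = 1
  s[3] = (000000011111111)·(001110100111010) mod 2 = 0+0+0+0+0+0+0+0+0+1+1+1+0+1+0 mod 2 = 0
Syndrome = 0110
Column i of H is the binary representation of i, so the syndrome is the binary index of the flipped bit.
Read s = 0110 with s[0] as LSB: 0·2^0 + 1·2^1 + 1·2^2 + 0·2^3 = 6.
Error is at bit position 6.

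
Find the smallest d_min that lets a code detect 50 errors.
Detecting e errors requires d_min ≥ e + 1 = 50 + 1 = 51.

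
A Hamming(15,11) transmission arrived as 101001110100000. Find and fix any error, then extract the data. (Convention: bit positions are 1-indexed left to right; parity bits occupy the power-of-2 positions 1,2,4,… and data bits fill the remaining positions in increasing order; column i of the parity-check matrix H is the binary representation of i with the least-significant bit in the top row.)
Syndrome s = H · r^T (mod 2), r = 101001110100000:
  s[0] = (101010101010101)·(101001110100000) mod 2 = 1+0+1+0+0+0+1+0+0+0+0+0+0+0+0 mod 2 = 1
  s[1] = (011001100110011)·(101001110100000) mod 2 = 0+0+1+0+0+1+1+0+0+1+0+0+0+0+0 mod 2 = 0
  s[2] = (000111100001111)·(101001110100000) mod 2 = 0+0+0+0+0+1+1+0+0+0+0+0+0+0+0 mod 2 = 0
  s[3] = (000000011111111)·(101001110100000) mod 2 = 0+0+0+0+0+0+0+1+0+1+0+0+0+0+0 mod 2 = 0
Syndrome = 1000
Column 1 of H equals this syndrome → error at bit 1 (1-indexed).
Flip bit 1: 101001110100000 → 001001110100000
Extract data bits at positions {3,5,6,7,9,10,11,12,13,14,15}: 10110100000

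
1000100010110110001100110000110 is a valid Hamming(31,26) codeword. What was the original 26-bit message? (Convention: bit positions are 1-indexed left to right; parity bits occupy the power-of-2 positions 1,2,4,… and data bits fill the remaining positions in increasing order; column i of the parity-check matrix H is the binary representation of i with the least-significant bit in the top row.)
Parity bits occupy power-of-2 positions; data bits are at positions {3,5,6,7,9,10,11,12,13,14,15,17,18,19,20,21,22,23,24,25,26,27,28,29,30,31} (1-indexed).
Extract: c[3]=0 c[5]=1 c[6]=0 c[7]=0 c[9]=1 c[10]=0 c[11]=1 c[12]=1 c[13]=0 c[14]=1 c[15]=1 c[17]=0 c[18]=0 c[19]=1 c[20]=1 c[21]=0 c[22]=0 c[23]=1 c[24]=1 c[25]=0 c[26]=0 c[27]=0 c[28]=0 c[29]=1 c[30]=1 c[31]=0
Data = 01001011011001100110000110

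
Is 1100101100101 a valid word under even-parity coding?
Sum of all bits: 1+1+0+0+1+0+1+1+0+0+1+0+1 = 7; 7 mod 2 = 1. Result is 1 → parity error detected.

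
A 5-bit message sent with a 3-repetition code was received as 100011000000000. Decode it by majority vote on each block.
Split into 3-bit blocks and majority-vote each:
  block 1 = 100: 1 ones, 2 zeros → 0
  block 2 = 011: 2 ones, 1 zeros → 1
  block 3 = 000: 0 ones, 3 zeros → 0
  block 4 = 000: 0 ones, 3 zeros → 0
  block 5 = 000: 0 ones, 3 zeros → 0
Decoded = 01000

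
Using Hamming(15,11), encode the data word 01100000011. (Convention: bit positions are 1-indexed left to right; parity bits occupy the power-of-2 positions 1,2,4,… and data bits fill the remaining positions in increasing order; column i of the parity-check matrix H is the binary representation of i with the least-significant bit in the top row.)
Codeword c = d · G (mod 2), d = 01100000011:
  c[0] = d·G[:,0] = (01100000011)·(11011010101) mod 2 = 0+1+0+0+0+0+0+0+0+0+1 mod 2 = 0
  c[1] = d·G[:,1] = (01100000011)·(10110110011) mod 2 = 0+0+1+0+0+0+0+0+0+1+1 mod 2 = 1
  c[2] = d·G[:,2] = (01100000011)·(10000000000) mod 2 = 0+0+0+0+0+0+0+0+0+0+0 mod 2 = 0
  c[3] = d·G[:,3] = (01100000011)·(01110001111) mod 2 = 0+1+1+0+0+0+0+0+0+1+1 mod 2 = 0
  c[4] = d·G[:,4] = (01100000011)·(01000000000) mod 2 = 0+1+0+0+0+0+0+0+0+0+0 mod 2 = 1
  c[5] = d·G[:,5] = (01100000011)·(00100000000) mod 2 = 0+0+1+0+0+0+0+0+0+0+0 mod 2 = 1
  c[6] = d·G[:,6] = (01100000011)·(00010000000) mod 2 = 0+0+0+0+0+0+0+0+0+0+0 mod 2 = 0
  c[7] = d·G[:,7] = (01100000011)·(00001111111) mod 2 = 0+0+0+0+0+0+0+0+0+1+1 mod 2 = 0
  c[8] = d·G[:,8] = (01100000011)·(00001000000) mod 2 = 0+0+0+0+0+0+0+0+0+0+0 mod 2 = 0
  c[9] = d·G[:,9] = (01100000011)·(00000100000) mod 2 = 0+0+0+0+0+0+0+0+0+0+0 mod 2 = 0
  c[10] = d·G[:,10] = (01100000011)·(00000010000) mod 2 = 0+0+0+0+0+0+0+0+0+0+0 mod 2 = 0
  c[11] = d·G[:,11] = (01100000011)·(00000001000) mod 2 = 0+0+0+0+0+0+0+0+0+0+0 mod 2 = 0
  c[12] = d·G[:,12] = (01100000011)·(00000000100) mod 2 = 0+0+0+0+0+0+0+0+0+0+0 mod 2 = 0
  c[13] = d·G[:,13] = (01100000011)·(00000000010) mod 2 = 0+0+0+0+0+0+0+0+0+1+0 mod 2 = 1
  c[14] = d·G[:,14] = (01100000011)·(00000000001) mod 2 = 0+0+0+0+0+0+0+0+0+0+1 mod 2 = 1
Codeword = 010011000000011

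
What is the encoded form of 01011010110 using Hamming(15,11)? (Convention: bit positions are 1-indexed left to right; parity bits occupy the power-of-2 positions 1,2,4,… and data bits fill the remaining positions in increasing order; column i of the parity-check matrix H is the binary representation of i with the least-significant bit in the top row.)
Codeword c = d · G (mod 2), d = 01011010110:
  c[0] = d·G[:,0] = (01011010110)·(11011010101) mod 2 = 0+1+0+1+1+0+1+0+1+0+0 mod 2 = 1
  c[1] = d·G[:,1] = (01011010110)·(10110110011) mod 2 = 0+0+0+1+0+0+1+0+0+1+0 mod 2 = 1
  c[2] = d·G[:,2] = (01011010110)·(10000000000) mod 2 = 0+0+0+0+0+0+0+0+0+0+0 mod 2 = 0
  c[3] = d·G[:,3] = (01011010110)·(01110001111) mod 2 = 0+1+0+1+0+0+0+0+1+1+0 mod 2 = 0
  c[4] = d·G[:,4] = (01011010110)·(01000000000) mod 2 = 0+1+0+0+0+0+0+0+0+0+0 mod 2 = 1
  c[5] = d·G[:,5] = (01011010110)·(00100000000) mod 2 = 0+0+0+0+0+0+0+0+0+0+0 mod 2 = 0
  c[6] = d·G[:,6] = (01011010110)·(00010000000) mod 2 = 0+0+0+1+0+0+0+0+0+0+0 mod 2 = 1
  c[7] = d·G[:,7] = (01011010110)·(00001111111) mod 2 = 0+0+0+0+1+0+1+0+1+1+0 mod 2 = 0
  c[8] = d·G[:,8] = (01011010110)·(00001000000) mod 2 = 0+0+0+0+1+0+0+0+0+0+0 mod 2 = 1
  c[9] = d·G[:,9] = (01011010110)·(00000100000) mod 2 = 0+0+0+0+0+0+0+0+0+0+0 mod 2 = 0
  c[10] = d·G[:,10] = (01011010110)·(00000010000) mod 2 = 0+0+0+0+0+0+1+0+0+0+0 mod 2 = 1
  c[11] = d·G[:,11] = (01011010110)·(00000001000) mod 2 = 0+0+0+0+0+0+0+0+0+0+0 mod 2 = 0
  c[12] = d·G[:,12] = (01011010110)·(00000000100) mod 2 = 0+0+0+0+0+0+0+0+1+0+0 mod 2 = 1
  c[13] = d·G[:,13] = (01011010110)·(00000000010) mod 2 = 0+0+0+0+0+0+0+0+0+1+0 mod 2 = 1
  c[14] = d·G[:,14] = (01011010110)·(00000000001) mod 2 = 0+0+0+0+0+0+0+0+0+0+0 mod 2 = 0
Codeword = 110010101010110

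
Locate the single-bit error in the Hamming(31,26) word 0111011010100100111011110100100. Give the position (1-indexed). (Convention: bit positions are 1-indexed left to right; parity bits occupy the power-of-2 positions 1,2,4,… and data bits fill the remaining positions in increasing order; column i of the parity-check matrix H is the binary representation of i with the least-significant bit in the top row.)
Syndrome s = H · r^T (mod 2), r = 0111011010100100111011110100100:
  s[0] = (1010101010101010101010101010101)·(0111011010100100111011110100100) mod 2 = 0+0+1+0+0+0+1+0+1+0+1+0+0+0+0+0+1+0+1+0+1+0+1+0+0+0+0+0+1+0+0 mod 2 = 1
  s[1] = (0110011001100110011001100110011)·(0111011010100100111011110100100) mod 2 = 0+1+1+0+0+1+1+0+0+0+1+0+0+1+0+0+0+1+1+0+0+1+1+0+0+1+0+0+0+0+0 mod 2 = 1
  s[2] = (0001111000011110000111100001111)·(0111011010100100111011110100100) mod 2 = 0+0+0+1+0+1+1+0+0+0+0+0+0+1+0+0+0+0+0+0+1+1+1+0+0+0+0+0+1+0+0 mod 2 = 0
  s[3] = (0000000111111110000000011111111)·(0111011010100100111011110100100) mod 2 = 0+0+0+0+0+0+0+0+1+0+1+0+0+1+0+0+0+0+0+0+0+0+0+1+0+1+0+0+1+0+0 mod 2 = 0
  s[4] = (0000000000000001111111111111111)·(0111011010100100111011110100100) mod 2 = 0+0+0+0+0+0+0+0+0+0+0+0+0+0+0+0+1+1+1+0+1+1+1+1+0+1+0+0+1+0+0 mod 2 = 1
Syndrome = 11001
Column i of H is the binary representation of i, so the syndrome is the binary index of the flipped bit.
Read s = 11001 with s[0] as LSB: 1·2^0 + 1·2^1 + 0·2^2 + 0·2^3 + 1·2^4 = 19.
Error is at bit position 19.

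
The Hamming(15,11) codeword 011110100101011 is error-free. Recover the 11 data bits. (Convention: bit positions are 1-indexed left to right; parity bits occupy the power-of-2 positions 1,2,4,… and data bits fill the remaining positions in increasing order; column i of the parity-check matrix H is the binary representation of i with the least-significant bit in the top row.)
Parity bits occupy power-of-2 positions; data bits are at positions {3,5,6,7,9,10,11,12,13,14,15} (1-indexed).
Extract: c[3]=1 c[5]=1 c[6]=0 c[7]=1 c[9]=0 c[10]=1 c[11]=0 c[12]=1 c[13]=0 c[14]=1 c[15]=1
Data = 11010101011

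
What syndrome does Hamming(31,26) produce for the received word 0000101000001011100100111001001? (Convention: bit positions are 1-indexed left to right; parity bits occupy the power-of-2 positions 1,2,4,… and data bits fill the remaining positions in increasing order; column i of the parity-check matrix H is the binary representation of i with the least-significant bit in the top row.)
Syndrome s = H · r^T (mod 2), r = 0000101000001011100100111001001:
  s[0] = (1010101010101010101010101010101)·(0000101000001011100100111001001) mod 2 = 0+0+0+0+1+0+1+0+0+0+0+0+1+0+1+0+1+0+0+0+0+0+1+0+1+0+0+0+0+0+1 mod 2 = 0
  s[1] = (0110011001100110011001100110011)·(0000101000001011100100111001001) mod 2 = 0+0+0+0+0+0+1+0+0+0+0+0+0+0+1+0+0+0+0+0+0+0+1+0+0+0+0+0+0+0+1 mod 2 = 0
  s[2] = (0001111000011110000111100001111)·(0000101000001011100100111001001) mod 2 = 0+0+0+0+1+0+1+0+0+0+0+0+1+0+1+0+0+0+0+1+0+0+1+0+0+0+0+1+0+0+1 mod 2 = 0
  s[3] = (0000000111111110000000011111111)·(0000101000001011100100111001001) mod 2 = 0+0+0+0+0+0+0+0+0+0+0+0+1+0+1+0+0+0+0+0+0+0+0+1+1+0+0+1+0+0+1 mod 2 = 0
  s[4] = (0000000000000001111111111111111)·(0000101000001011100100111001001) mod 2 = 0+0+0+0+0+0+0+0+0+0+0+0+0+0+0+1+1+0+0+1+0+0+1+1+1+0+0+1+0+0+1 mod 2 = 0
Syndrome = 00000
s = 0: no error detected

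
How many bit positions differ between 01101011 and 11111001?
XOR = 10010010, count of 1s = 3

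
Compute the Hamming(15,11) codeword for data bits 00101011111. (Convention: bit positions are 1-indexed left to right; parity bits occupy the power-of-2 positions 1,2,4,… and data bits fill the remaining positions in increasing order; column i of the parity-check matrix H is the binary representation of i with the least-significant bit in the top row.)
Codeword c = d · G (mod 2), d = 00101011111:
  c[0] = d·G[:,0] = (00101011111)·(11011010101) mod 2 = 0+0+0+0+1+0+1+0+1+0+1 mod 2 = 0
  c[1] = d·G[:,1] = (00101011111)·(10110110011) mod 2 = 0+0+1+0+0+0+1+0+0+1+1 mod 2 = 0
  c[2] = d·G[:,2] = (00101011111)·(10000000000) mod 2 = 0+0+0+0+0+0+0+0+0+0+0 mod 2 = 0
  c[3] = d·G[:,3] = (00101011111)·(01110001111) mod 2 = 0+0+1+0+0+0+0+1+1+1+1 mod 2 = 1
  c[4] = d·G[:,4] = (00101011111)·(01000000000) mod 2 = 0+0+0+0+0+0+0+0+0+0+0 mod 2 = 0
  c[5] = d·G[:,5] = (00101011111)·(00100000000) mod 2 = 0+0+1+0+0+0+0+0+0+0+0 mod 2 = 1
  c[6] = d·G[:,6] = (00101011111)·(00010000000) mod 2 = 0+0+0+0+0+0+0+0+0+0+0 mod 2 = 0
  c[7] = d·G[:,7] = (00101011111)·(00001111111) mod 2 = 0+0+0+0+1+0+1+1+1+1+1 mod 2 = 0
  c[8] = d·G[:,8] = (00101011111)·(00001000000) mod 2 = 0+0+0+0+1+0+0+0+0+0+0 mod 2 = 1
  c[9] = d·G[:,9] = (00101011111)·(00000100000) mod 2 = 0+0+0+0+0+0+0+0+0+0+0 mod 2 = 0
  c[10] = d·G[:,10] = (00101011111)·(00000010000) mod 2 = 0+0+0+0+0+0+1+0+0+0+0 mod 2 = 1
  c[11] = d·G[:,11] = (00101011111)·(00000001000) mod 2 = 0+0+0+0+0+0+0+1+0+0+0 mod 2 = 1
  c[12] = d·G[:,12] = (00101011111)·(00000000100) mod 2 = 0+0+0+0+0+0+0+0+1+0+0 mod 2 = 1
  c[13] = d·G[:,13] = (00101011111)·(00000000010) mod 2 = 0+0+0+0+0+0+0+0+0+1+0 mod 2 = 1
  c[14] = d·G[:,14] = (00101011111)·(00000000001) mod 2 = 0+0+0+0+0+0+0+0+0+0+1 mod 2 = 1
Codeword = 000101001011111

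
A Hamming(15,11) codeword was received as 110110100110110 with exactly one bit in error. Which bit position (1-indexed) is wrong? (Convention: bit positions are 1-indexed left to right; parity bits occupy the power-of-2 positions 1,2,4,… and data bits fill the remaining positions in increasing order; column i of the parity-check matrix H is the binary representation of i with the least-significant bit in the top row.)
Syndrome s = H · r^T (mod 2), r = 110110100110110:
  s[0] = (101010101010101)·(110110100110110) mod 2 = 1+0+0+0+1+0+1+0+0+0+1+0+1+0+0 mod 2 = 1
  s[1] = (011001100110011)·(110110100110110) mod 2 = 0+1+0+0+0+0+1+0+0+1+1+0+0+1+0 mod 2 = 1
  s[2] = (000111100001111)·(110110100110110) mod 2 = 0+0+0+1+1+0+1+0+0+0+0+0+1+1+0 mod 2 = 1
  s[3] = (000000011111111)·(110110100110110) mod 2 = 0+0+0+0+0+0+0+0+0+1+1+0+1+1+0 mod 2 = 0
Syndrome = 1110
Column i of H is the binary representation of i, so the syndrome is the binary index of the flipped bit.
Read s = 1110 with s[0] as LSB: 1·2^0 + 1·2^1 + 1·2^2 + 0·2^3 = 7.
Error is at bit position 7.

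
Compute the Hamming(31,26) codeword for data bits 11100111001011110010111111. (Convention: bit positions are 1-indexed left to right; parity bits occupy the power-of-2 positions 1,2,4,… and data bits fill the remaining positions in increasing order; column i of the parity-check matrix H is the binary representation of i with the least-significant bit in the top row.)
Codeword c = d · G (mod 2), d = 11100111001011110010111111:
  c[0] = d·G[:,0] = (11100111001011110010111111)·(11011010101101010101010101) mod 2 = 1+1+0+0+0+0+1+0+0+0+1+0+0+1+0+1+0+0+0+0+0+1+0+1+0+1 mod 2 = 1
  c[1] = d·G[:,1] = (11100111001011110010111111)·(10110110011011001100110011) mod 2 = 1+0+1+0+0+1+1+0+0+0+1+0+1+1+0+0+0+0+0+0+1+1+0+0+1+1 mod 2 = 1
  c[2] = d·G[:,2] = (11100111001011110010111111)·(10000000000000000000000000) mod 2 = 1+0+0+0+0+0+0+0+0+0+0+0+0+0+0+0+0+0+0+0+0+0+0+0+0+0 mod 2 = 1
  c[3] = d·G[:,3] = (11100111001011110010111111)·(01110001111000111100001111) mod 2 = 0+1+1+0+0+0+0+1+0+0+1+0+0+0+1+1+0+0+0+0+0+0+1+1+1+1 mod 2 = 0
  c[4] = d·G[:,4] = (11100111001011110010111111)·(01000000000000000000000000) mod 2 = 0+1+0+0+0+0+0+0+0+0+0+0+0+0+0+0+0+0+0+0+0+0+0+0+0+0 mod 2 = 1
  c[5] = d·G[:,5] = (11100111001011110010111111)·(00100000000000000000000000) mod 2 = 0+0+1+0+0+0+0+0+0+0+0+0+0+0+0+0+0+0+0+0+0+0+0+0+0+0 mod 2 = 1
  c[6] = d·G[:,6] = (11100111001011110010111111)·(00010000000000000000000000) mod 2 = 0+0+0+0+0+0+0+0+0+0+0+0+0+0+0+0+0+0+0+0+0+0+0+0+0+0 mod 2 = 0
  c[7] = d·G[:,7] = (11100111001011110010111111)·(00001111111000000011111111) mod 2 = 0+0+0+0+0+1+1+1+0+0+1+0+0+0+0+0+0+0+1+0+1+1+1+1+1+1 mod 2 = 1
  c[8] = d·G[:,8] = (11100111001011110010111111)·(00001000000000000000000000) mod 2 = 0+0+0+0+0+0+0+0+0+0+0+0+0+0+0+0+0+0+0+0+0+0+0+0+0+0 mod 2 = 0
  c[9] = d·G[:,9] = (11100111001011110010111111)·(00000100000000000000000000) mod 2 = 0+0+0+0+0+1+0+0+0+0+0+0+0+0+0+0+0+0+0+0+0+0+0+0+0+0 mod 2 = 1
  c[10] = d·G[:,10] = (11100111001011110010111111)·(00000010000000000000000000) mod 2 = 0+0+0+0+0+0+1+0+0+0+0+0+0+0+0+0+0+0+0+0+0+0+0+0+0+0 mod 2 = 1
  c[11] = d·G[:,11] = (11100111001011110010111111)·(00000001000000000000000000) mod 2 = 0+0+0+0+0+0+0+1+0+0+0+0+0+0+0+0+0+0+0+0+0+0+0+0+0+0 mod 2 = 1
  c[12] = d·G[:,12] = (11100111001011110010111111)·(00000000100000000000000000) mod 2 = 0+0+0+0+0+0+0+0+0+0+0+0+0+0+0+0+0+0+0+0+0+0+0+0+0+0 mod 2 = 0
  c[13] = d·G[:,13] = (11100111001011110010111111)·(00000000010000000000000000) mod 2 = 0+0+0+0+0+0+0+0+0+0+0+0+0+0+0+0+0+0+0+0+0+0+0+0+0+0 mod 2 = 0
  c[14] = d·G[:,14] = (11100111001011110010111111)·(00000000001000000000000000) mod 2 = 0+0+0+0+0+0+0+0+0+0+1+0+0+0+0+0+0+0+0+0+0+0+0+0+0+0 mod 2 = 1
  c[15] = d·G[:,15] = (11100111001011110010111111)·(00000000000111111111111111) mod 2 = 0+0+0+0+0+0+0+0+0+0+0+0+1+1+1+1+0+0+1+0+1+1+1+1+1+1 mod 2 = 1
  c[16] = d·G[:,16] = (11100111001011110010111111)·(00000000000100000000000000) mod 2 = 0+0+0+0+0+0+0+0+0+0+0+0+0+0+0+0+0+0+0+0+0+0+0+0+0+0 mod 2 = 0
  c[17] = d·G[:,17] = (11100111001011110010111111)·(00000000000010000000000000) mod 2 = 0+0+0+0+0+0+0+0+0+0+0+0+1+0+0+0+0+0+0+0+0+0+0+0+0+0 mod 2 = 1
  c[18] = d·G[:,18] = (11100111001011110010111111)·(00000000000001000000000000) mod 2 = 0+0+0+0+0+0+0+0+0+0+0+0+0+1+0+0+0+0+0+0+0+0+0+0+0+0 mod 2 = 1
  c[19] = d·G[:,19] = (11100111001011110010111111)·(00000000000000100000000000) mod 2 = 0+0+0+0+0+0+0+0+0+0+0+0+0+0+1+0+0+0+0+0+0+0+0+0+0+0 mod 2 = 1
  c[20] = d·G[:,20] = (11100111001011110010111111)·(00000000000000010000000000) mod 2 = 0+0+0+0+0+0+0+0+0+0+0+0+0+0+0+1+0+0+0+0+0+0+0+0+0+0 mod 2 = 1
  c[21] = d·G[:,21] = (11100111001011110010111111)·(00000000000000001000000000) mod 2 = 0+0+0+0+0+0+0+0+0+0+0+0+0+0+0+0+0+0+0+0+0+0+0+0+0+0 mod 2 = 0
  c[22] = d·G[:,22] = (11100111001011110010111111)·(00000000000000000100000000) mod 2 = 0+0+0+0+0+0+0+0+0+0+0+0+0+0+0+0+0+0+0+0+0+0+0+0+0+0 mod 2 = 0
  c[23] = d·G[:,23] = (11100111001011110010111111)·(00000000000000000010000000) mod 2 = 0+0+0+0+0+0+0+0+0+0+0+0+0+0+0+0+0+0+1+0+0+0+0+0+0+0 mod 2 = 1
  c[24] = d·G[:,24] = (11100111001011110010111111)·(00000000000000000001000000) mod 2 = 0+0+0+0+0+0+0+0+0+0+0+0+0+0+0+0+0+0+0+0+0+0+0+0+0+0 mod 2 = 0
  c[25] = d·G[:,25] = (11100111001011110010111111)·(00000000000000000000100000) mod 2 = 0+0+0+0+0+0+0+0+0+0+0+0+0+0+0+0+0+0+0+0+1+0+0+0+0+0 mod 2 = 1
  c[26] = d·G[:,26] = (11100111001011110010111111)·(00000000000000000000010000) mod 2 = 0+0+0+0+0+0+0+0+0+0+0+0+0+0+0+0+0+0+0+0+0+1+0+0+0+0 mod 2 = 1
  c[27] = d·G[:,27] = (11100111001011110010111111)·(00000000000000000000001000) mod 2 = 0+0+0+0+0+0+0+0+0+0+0+0+0+0+0+0+0+0+0+0+0+0+1+0+0+0 mod 2 = 1
  c[28] = d·G[:,28] = (11100111001011110010111111)·(00000000000000000000000100) mod 2 = 0+0+0+0+0+0+0+0+0+0+0+0+0+0+0+0+0+0+0+0+0+0+0+1+0+0 mod 2 = 1
  c[29] = d·G[:,29] = (11100111001011110010111111)·(00000000000000000000000010) mod 2 = 0+0+0+0+0+0+0+0+0+0+0+0+0+0+0+0+0+0+0+0+0+0+0+0+1+0 mod 2 = 1
  c[30] = d·G[:,30] = (11100111001011110010111111)·(00000000000000000000000001) mod 2 = 0+0+0+0+0+0+0+0+0+0+0+0+0+0+0+0+0+0+0+0+0+0+0+0+0+1 mod 2 = 1
Codeword = 1110110101110011011110010111111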